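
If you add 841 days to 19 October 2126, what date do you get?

+365 (one year) → Oct 19, 2127 (476 left).
+366 (one year; includes Feb 29, 2128) → Oct 19, 2128 (110 left).
Oct has 31 days: +13 → Nov 1, 2128 (97 left).
Nov has 30 days: +30 → Dec 1, 2128 (67 left).
Dec has 31 days: +31 → Jan 1, 2129 (36 left).
Jan has 31 days: +31 → Feb 1, 2129 (5 left).
+5 → Feb 6, 2129.

February 6, 2129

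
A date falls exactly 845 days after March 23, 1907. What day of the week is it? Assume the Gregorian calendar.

First find the weekday of Mar 23, 1907. Doomsday rule: the anchor day for the 1900s is Wednesday. For year 07: 7÷12 = 0 r 7, and 7÷4 = 1, so 0+7+1 = 8.
Wednesday + 8 ≡ Thursday — that's 1907's doomsday.
In March the doomsday date is Mar 14.
Mar 23 is 9 days after Mar 14; 9 mod 7 = 2, so Thursday + 2 = Saturday.
845 mod 7 = 5, so 845 days after a Saturday is Saturday + 5 = Thursday.

Thursday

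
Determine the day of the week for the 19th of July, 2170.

Thursday

Doomsday rule: the anchor day for the 2100s is Sunday. For year 70: 70÷12 = 5 r 10, and 10÷4 = 2, so 5+10+2 = 17.
Sunday + 17 ≡ Wednesday — that's 2170's doomsday.
In July the doomsday date is Jul 11.
Jul 19 is 8 days after Jul 11; 8 mod 7 = 1, so Wednesday + 1 = Thursday.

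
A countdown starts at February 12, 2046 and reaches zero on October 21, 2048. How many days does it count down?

Feb 12, 2046 → Feb 12, 2047: 365 days.
Feb 12, 2047 → Feb 12, 2048: 365 days.
Feb 12, 2048 → Mar 12, 2048: 29 days (February has 29).
Mar 12, 2048 → Apr 12, 2048: 31 days (March has 31).
Apr 12, 2048 → May 12, 2048: 30 days (April has 30).
May 12, 2048 → Jun 12, 2048: 31 days (May has 31).
Jun 12, 2048 → Jul 12, 2048: 30 days (June has 30).
Jul 12, 2048 → Aug 12, 2048: 31 days (July has 31).
Aug 12, 2048 → Sep 12, 2048: 31 days (August has 31).
Sep 12, 2048 → Oct 12, 2048: 30 days (September has 30).
Oct 12, 2048 → Oct 21, 2048: 9 days.
Total: 982 days.

982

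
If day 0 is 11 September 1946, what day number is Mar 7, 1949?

Sep 11, 1946 → Sep 11, 1947: 365 days.
Sep 11, 1947 → Sep 11, 1948: 366 days (Feb 29, 1948 is in that span).
Sep 11, 1948 → Oct 11, 1948: 30 days (September has 30).
Oct 11, 1948 → Nov 11, 1948: 31 days (October has 31).
Nov 11, 1948 → Dec 11, 1948: 30 days (November has 30).
Dec 11, 1948 → Jan 11, 1949: 31 days (December has 31).
Jan 11, 1949 → Feb 11, 1949: 31 days (January has 31).
Feb 11, 1949 → Mar 7, 1949: 24 days.
Total: 908 days.

908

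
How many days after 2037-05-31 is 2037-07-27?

May 31, 2037 → Jun 30, 2037: 30 days (May has 31).
Jun 30, 2037 → Jul 27, 2037: 27 days.
Total: 57 days.

57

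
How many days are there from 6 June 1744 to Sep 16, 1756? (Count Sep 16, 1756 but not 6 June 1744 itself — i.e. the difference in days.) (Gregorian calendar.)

4485

Jun 6, 1744 → Jun 6, 1745: 365 days.
Jun 6, 1745 → Jun 6, 1746: 365 days.
Jun 6, 1746 → Jun 6, 1747: 365 days.
Jun 6, 1747 → Jun 6, 1748: 366 days (Feb 29, 1748 is in that span).
Jun 6, 1748 → Jun 6, 1749: 365 days.
Jun 6, 1749 → Jun 6, 1750: 365 days.
Jun 6, 1750 → Jun 6, 1751: 365 days.
Jun 6, 1751 → Jun 6, 1752: 366 days (Feb 29, 1752 is in that span).
Jun 6, 1752 → Jun 6, 1753: 365 days.
Jun 6, 1753 → Jun 6, 1754: 365 days.
Jun 6, 1754 → Jun 6, 1755: 365 days.
Jun 6, 1755 → Jun 6, 1756: 366 days (Feb 29, 1756 is in that span).
Jun 6, 1756 → Jul 6, 1756: 30 days (June has 30).
Jul 6, 1756 → Aug 6, 1756: 31 days (July has 31).
Aug 6, 1756 → Sep 6, 1756: 31 days (August has 31).
Sep 6, 1756 → Sep 16, 1756: 10 days.
Total: 4485 days.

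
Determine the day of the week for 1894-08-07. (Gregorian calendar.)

Tuesday

Doomsday rule: the anchor day for the 1800s is Friday. For year 94: 94÷12 = 7 r 10, and 10÷4 = 2, so 7+10+2 = 19.
Friday + 19 ≡ Wednesday — that's 1894's doomsday.
In August the doomsday date is Aug 8.
Aug 7 is 1 day before Aug 8; 1 mod 7 = 1, so Wednesday − 1 = Tuesday.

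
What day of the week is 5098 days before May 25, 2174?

First find the weekday of May 25, 2174. Doomsday rule: the anchor day for the 2100s is Sunday. For year 74: 74÷12 = 6 r 2, and 2÷4 = 0, so 6+2+0 = 8.
Sunday + 8 ≡ Monday — that's 2174's doomsday.
In May the doomsday date is May 9.
May 25 is 16 days after May 9; 16 mod 7 = 2, so Monday + 2 = Wednesday.
5098 mod 7 = 2, so 5098 days before a Wednesday is Wednesday − 2 = Monday.

Monday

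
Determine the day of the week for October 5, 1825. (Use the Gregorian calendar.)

Wednesday

January 1, 1825 is a Saturday.
Jan 1, 1825 → Feb 1, 1825: 31 days (January has 31).
Feb 1, 1825 → Mar 1, 1825: 28 days (February has 28).
Mar 1, 1825 → Apr 1, 1825: 31 days (March has 31).
Apr 1, 1825 → May 1, 1825: 30 days (April has 30).
May 1, 1825 → Jun 1, 1825: 31 days (May has 31).
Jun 1, 1825 → Jul 1, 1825: 30 days (June has 30).
Jul 1, 1825 → Aug 1, 1825: 31 days (July has 31).
Aug 1, 1825 → Sep 1, 1825: 31 days (August has 31).
Sep 1, 1825 → Oct 1, 1825: 30 days (September has 30).
Oct 1, 1825 → Oct 5, 1825: 4 days.
Total: 277 days.
277 mod 7 = 4, so Saturday + 4 = Wednesday.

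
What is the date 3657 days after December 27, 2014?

+365 (one year) → Dec 27, 2015 (3292 left).
+366 (one year; includes Feb 29, 2016) → Dec 27, 2016 (2926 left).
+365 (one year) → Dec 27, 2017 (2561 left).
+365 (one year) → Dec 27, 2018 (2196 left).
+365 (one year) → Dec 27, 2019 (1831 left).
+366 (one year; includes Feb 29, 2020) → Dec 27, 2020 (1465 left).
+365 (one year) → Dec 27, 2021 (1100 left).
+365 (one year) → Dec 27, 2022 (735 left).
+365 (one year) → Dec 27, 2023 (370 left).
Dec has 31 days: +5 → Jan 1, 2024 (365 left).
Jan has 31 days: +31 → Feb 1, 2024 (334 left).
Feb has 29 days: +29 → Mar 1, 2024 (305 left).
Mar has 31 days: +31 → Apr 1, 2024 (274 left).
Apr has 30 days: +30 → May 1, 2024 (244 left).
May has 31 days: +31 → Jun 1, 2024 (213 left).
Jun has 30 days: +30 → Jul 1, 2024 (183 left).
Jul has 31 days: +31 → Aug 1, 2024 (152 left).
Aug has 31 days: +31 → Sep 1, 2024 (121 left).
Sep has 30 days: +30 → Oct 1, 2024 (91 left).
Oct has 31 days: +31 → Nov 1, 2024 (60 left).
Nov has 30 days: +30 → Dec 1, 2024 (30 left).
+30 → Dec 31, 2024.

December 31, 2024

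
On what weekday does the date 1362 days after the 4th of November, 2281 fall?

Nov 4, 2281 is a Friday.
1362 mod 7 = 4, so 1362 days after a Friday is Friday + 4 = Tuesday.

Tuesday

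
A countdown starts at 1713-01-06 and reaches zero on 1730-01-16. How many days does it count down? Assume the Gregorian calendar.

6219

Jan 6, 1713 → Jan 6, 1714: 365 days.
Jan 6, 1714 → Jan 6, 1715: 365 days.
Jan 6, 1715 → Jan 6, 1716: 365 days.
Jan 6, 1716 → Jan 6, 1717: 366 days (Feb 29, 1716 is in that span).
Jan 6, 1717 → Jan 6, 1718: 365 days.
Jan 6, 1718 → Jan 6, 1719: 365 days.
Jan 6, 1719 → Jan 6, 1720: 365 days.
Jan 6, 1720 → Jan 6, 1721: 366 days (Feb 29, 1720 is in that span).
Jan 6, 1721 → Jan 6, 1722: 365 days.
Jan 6, 1722 → Jan 6, 1723: 365 days.
Jan 6, 1723 → Jan 6, 1724: 365 days.
Jan 6, 1724 → Jan 6, 1725: 366 days (Feb 29, 1724 is in that span).
Jan 6, 1725 → Jan 6, 1726: 365 days.
Jan 6, 1726 → Jan 6, 1727: 365 days.
Jan 6, 1727 → Jan 6, 1728: 365 days.
Jan 6, 1728 → Jan 6, 1729: 366 days (Feb 29, 1728 is in that span).
Jan 6, 1729 → Feb 6, 1729: 31 days (January has 31).
Feb 6, 1729 → Mar 6, 1729: 28 days (February has 28).
Mar 6, 1729 → Apr 6, 1729: 31 days (March has 31).
Apr 6, 1729 → May 6, 1729: 30 days (April has 30).
May 6, 1729 → Jun 6, 1729: 31 days (May has 31).
Jun 6, 1729 → Jul 6, 1729: 30 days (June has 30).
Jul 6, 1729 → Aug 6, 1729: 31 days (July has 31).
Aug 6, 1729 → Sep 6, 1729: 31 days (August has 31).
Sep 6, 1729 → Oct 6, 1729: 30 days (September has 30).
Oct 6, 1729 → Nov 6, 1729: 31 days (October has 31).
Nov 6, 1729 → Dec 6, 1729: 30 days (November has 30).
Dec 6, 1729 → Jan 6, 1730: 31 days (December has 31).
Jan 6, 1730 → Jan 16, 1730: 10 days.
Total: 6219 days.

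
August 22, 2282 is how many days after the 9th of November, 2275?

2478

Nov 9, 2275 → Nov 9, 2276: 366 days (Feb 29, 2276 is in that span).
Nov 9, 2276 → Nov 9, 2277: 365 days.
Nov 9, 2277 → Nov 9, 2278: 365 days.
Nov 9, 2278 → Nov 9, 2279: 365 days.
Nov 9, 2279 → Nov 9, 2280: 366 days (Feb 29, 2280 is in that span).
Nov 9, 2280 → Nov 9, 2281: 365 days.
Nov 9, 2281 → Dec 9, 2281: 30 days (November has 30).
Dec 9, 2281 → Jan 9, 2282: 31 days (December has 31).
Jan 9, 2282 → Feb 9, 2282: 31 days (January has 31).
Feb 9, 2282 → Mar 9, 2282: 28 days (February has 28).
Mar 9, 2282 → Apr 9, 2282: 31 days (March has 31).
Apr 9, 2282 → May 9, 2282: 30 days (April has 30).
May 9, 2282 → Jun 9, 2282: 31 days (May has 31).
Jun 9, 2282 → Jul 9, 2282: 30 days (June has 30).
Jul 9, 2282 → Aug 9, 2282: 31 days (July has 31).
Aug 9, 2282 → Aug 22, 2282: 13 days.
Total: 2478 days.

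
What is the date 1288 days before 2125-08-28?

−365 (one year) → Aug 28, 2124 (923 left).
−366 (one year; includes Feb 29, 2124) → Aug 28, 2123 (557 left).
−365 (one year) → Aug 28, 2122 (192 left).
−28 → Jul 31, 2122 (end of Jul, 31 days; 164 left).
−31 → Jun 30, 2122 (end of Jun, 30 days; 133 left).
−30 → May 31, 2122 (end of May, 31 days; 103 left).
−31 → Apr 30, 2122 (end of Apr, 30 days; 72 left).
−30 → Mar 31, 2122 (end of Mar, 31 days; 42 left).
−31 → Feb 28, 2122 (end of Feb, 28 days; 11 left).
−11 → Feb 17, 2122.

February 17, 2122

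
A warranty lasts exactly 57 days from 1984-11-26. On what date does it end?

Nov has 30 days: +5 → Dec 1, 1984 (52 left).
Dec has 31 days: +31 → Jan 1, 1985 (21 left).
+21 → Jan 22, 1985.

January 22, 1985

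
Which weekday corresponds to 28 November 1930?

Doomsday rule: the anchor day for the 1900s is Wednesday. For year 30: 30÷12 = 2 r 6, and 6÷4 = 1, so 2+6+1 = 9.
Wednesday + 9 ≡ Friday — that's 1930's doomsday.
In November the doomsday date is Nov 7.
Nov 28 is 21 days after Nov 7; 21 mod 7 = 0, so Friday + 0 = Friday.

Friday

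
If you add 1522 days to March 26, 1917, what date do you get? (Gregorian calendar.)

+365 (one year) → Mar 26, 1918 (1157 left).
+365 (one year) → Mar 26, 1919 (792 left).
+366 (one year; includes Feb 29, 1920) → Mar 26, 1920 (426 left).
+365 (one year) → Mar 26, 1921 (61 left).
Mar has 31 days: +6 → Apr 1, 1921 (55 left).
Apr has 30 days: +30 → May 1, 1921 (25 left).
+25 → May 26, 1921.

May 26, 1921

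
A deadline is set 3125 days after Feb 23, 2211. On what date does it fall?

+365 (one year) → Feb 23, 2212 (2760 left).
+366 (one year; includes Feb 29, 2212) → Feb 23, 2213 (2394 left).
+365 (one year) → Feb 23, 2214 (2029 left).
+365 (one year) → Feb 23, 2215 (1664 left).
+365 (one year) → Feb 23, 2216 (1299 left).
+366 (one year; includes Feb 29, 2216) → Feb 23, 2217 (933 left).
+365 (one year) → Feb 23, 2218 (568 left).
+365 (one year) → Feb 23, 2219 (203 left).
Feb has 28 days: +6 → Mar 1, 2219 (197 left).
Mar has 31 days: +31 → Apr 1, 2219 (166 left).
Apr has 30 days: +30 → May 1, 2219 (136 left).
May has 31 days: +31 → Jun 1, 2219 (105 left).
Jun has 30 days: +30 → Jul 1, 2219 (75 left).
Jul has 31 days: +31 → Aug 1, 2219 (44 left).
Aug has 31 days: +31 → Sep 1, 2219 (13 left).
+13 → Sep 14, 2219.

September 14, 2219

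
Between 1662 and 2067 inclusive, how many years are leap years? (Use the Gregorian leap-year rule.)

98

Multiples of 4 in [1662,2067]: 101.
Of those, multiples of 100: 4 (not leap unless ÷400).
Multiples of 400: 1.
Leap years = 101 − 4 + 1 = 98.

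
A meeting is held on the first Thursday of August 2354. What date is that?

August 1, 2354 is a Sunday.
The first Thursday is therefore August 5 (4 days later).

August 5, 2354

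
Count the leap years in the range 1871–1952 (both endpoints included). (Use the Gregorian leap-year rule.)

Multiples of 4 in [1871,1952]: 21.
Of those, multiples of 100: 1 (not leap unless ÷400).
Multiples of 400: 0.
Leap years = 21 − 1 + 0 = 20.

20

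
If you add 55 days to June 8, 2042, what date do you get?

August 2, 2042

Jun has 30 days: +23 → Jul 1, 2042 (32 left).
Jul has 31 days: +31 → Aug 1, 2042 (1 left).
+1 → Aug 2, 2042.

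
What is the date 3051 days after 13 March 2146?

July 20, 2154

+365 (one year) → Mar 13, 2147 (2686 left).
+366 (one year; includes Feb 29, 2148) → Mar 13, 2148 (2320 left).
+365 (one year) → Mar 13, 2149 (1955 left).
+365 (one year) → Mar 13, 2150 (1590 left).
+365 (one year) → Mar 13, 2151 (1225 left).
+366 (one year; includes Feb 29, 2152) → Mar 13, 2152 (859 left).
+365 (one year) → Mar 13, 2153 (494 left).
+365 (one year) → Mar 13, 2154 (129 left).
Mar has 31 days: +19 → Apr 1, 2154 (110 left).
Apr has 30 days: +30 → May 1, 2154 (80 left).
May has 31 days: +31 → Jun 1, 2154 (49 left).
Jun has 30 days: +30 → Jul 1, 2154 (19 left).
+19 → Jul 20, 2154.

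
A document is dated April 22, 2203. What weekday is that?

Friday

Doomsday rule: the anchor day for the 2200s is Friday. For year 03: 3÷12 = 0 r 3, and 3÷4 = 0, so 0+3+0 = 3.
Friday + 3 ≡ Monday — that's 2203's doomsday.
In April the doomsday date is Apr 4.
Apr 22 is 18 days after Apr 4; 18 mod 7 = 4, so Monday + 4 = Friday.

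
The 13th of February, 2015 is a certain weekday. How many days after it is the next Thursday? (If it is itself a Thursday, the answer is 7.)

6

Feb 13, 2015 is a Friday.
From Friday to the next Thursday is 6 days.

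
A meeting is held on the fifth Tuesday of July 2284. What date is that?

July 29, 2284

July 1, 2284 is a Tuesday.
The first Tuesday is therefore July 1 (same day).
The fifth Tuesday is 1 + 4×7 = July 29.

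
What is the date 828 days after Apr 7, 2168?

July 14, 2170

+365 (one year) → Apr 7, 2169 (463 left).
+365 (one year) → Apr 7, 2170 (98 left).
Apr has 30 days: +24 → May 1, 2170 (74 left).
May has 31 days: +31 → Jun 1, 2170 (43 left).
Jun has 30 days: +30 → Jul 1, 2170 (13 left).
+13 → Jul 14, 2170.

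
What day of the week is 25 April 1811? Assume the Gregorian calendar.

Thursday

Doomsday rule: the anchor day for the 1800s is Friday. For year 11: 11÷12 = 0 r 11, and 11÷4 = 2, so 0+11+2 = 13.
Friday + 13 ≡ Thursday — that's 1811's doomsday.
In April the doomsday date is Apr 4.
Apr 25 is 21 days after Apr 4; 21 mod 7 = 0, so Thursday + 0 = Thursday.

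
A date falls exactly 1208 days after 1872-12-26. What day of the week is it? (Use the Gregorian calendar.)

Dec 26, 1872 is a Thursday.
1208 mod 7 = 4, so 1208 days after a Thursday is Thursday + 4 = Monday.

Monday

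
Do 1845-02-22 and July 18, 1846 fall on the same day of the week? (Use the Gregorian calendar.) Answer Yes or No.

Yes

From Feb 22, 1845 to Jul 18, 1846 is 511 days.
511 mod 7 = 0, so they are the same weekday.
(Feb 22, 1845 is a Saturday; Jul 18, 1846 is a Saturday.)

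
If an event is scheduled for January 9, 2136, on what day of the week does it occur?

Doomsday rule: the anchor day for the 2100s is Sunday. For year 36: 36÷12 = 3 r 0, and 0÷4 = 0, so 3+0+0 = 3.
Sunday + 3 ≡ Wednesday — that's 2136's doomsday.
In January the doomsday date is Jan 4 (2136 is a leap year (divisible by 4)).
Jan 9 is 5 days after Jan 4; 5 mod 7 = 5, so Wednesday + 5 = Monday.

Monday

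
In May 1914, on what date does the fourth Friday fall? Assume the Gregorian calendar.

May 1, 1914 is a Friday.
The first Friday is therefore May 1 (same day).
The fourth Friday is 1 + 3×7 = May 22.

May 22, 1914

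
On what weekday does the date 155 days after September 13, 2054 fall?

Monday

Sep 13, 2054 is a Sunday.
155 mod 7 = 1, so 155 days after a Sunday is Sunday + 1 = Monday.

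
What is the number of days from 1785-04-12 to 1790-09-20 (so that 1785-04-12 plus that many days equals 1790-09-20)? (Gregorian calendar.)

1987

Apr 12, 1785 → Apr 12, 1786: 365 days.
Apr 12, 1786 → Apr 12, 1787: 365 days.
Apr 12, 1787 → Apr 12, 1788: 366 days (Feb 29, 1788 is in that span).
Apr 12, 1788 → Apr 12, 1789: 365 days.
Apr 12, 1789 → Apr 12, 1790: 365 days.
Apr 12, 1790 → May 12, 1790: 30 days (April has 30).
May 12, 1790 → Jun 12, 1790: 31 days (May has 31).
Jun 12, 1790 → Jul 12, 1790: 30 days (June has 30).
Jul 12, 1790 → Aug 12, 1790: 31 days (July has 31).
Aug 12, 1790 → Sep 12, 1790: 31 days (August has 31).
Sep 12, 1790 → Sep 20, 1790: 8 days.
Total: 1987 days.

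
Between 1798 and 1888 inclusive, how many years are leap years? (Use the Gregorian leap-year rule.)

22

Multiples of 4 in [1798,1888]: 23.
Of those, multiples of 100: 1 (not leap unless ÷400).
Multiples of 400: 0.
Leap years = 23 − 1 + 0 = 22.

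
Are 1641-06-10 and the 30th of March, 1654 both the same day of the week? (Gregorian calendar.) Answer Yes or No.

Yes

From Jun 10, 1641 to Mar 30, 1654 is 4676 days.
4676 mod 7 = 0, so they are the same weekday.
(Jun 10, 1641 is a Monday; Mar 30, 1654 is a Monday.)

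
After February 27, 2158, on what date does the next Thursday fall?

Feb 27, 2158 is a Monday.
From Monday to the next Thursday is 3 days.
Feb 27, 2158 + 3 = Mar 2, 2158.

March 2, 2158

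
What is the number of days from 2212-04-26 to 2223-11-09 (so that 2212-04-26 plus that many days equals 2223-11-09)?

Apr 26, 2212 → Apr 26, 2213: 365 days.
Apr 26, 2213 → Apr 26, 2214: 365 days.
Apr 26, 2214 → Apr 26, 2215: 365 days.
Apr 26, 2215 → Apr 26, 2216: 366 days (Feb 29, 2216 is in that span).
Apr 26, 2216 → Apr 26, 2217: 365 days.
Apr 26, 2217 → Apr 26, 2218: 365 days.
Apr 26, 2218 → Apr 26, 2219: 365 days.
Apr 26, 2219 → Apr 26, 2220: 366 days (Feb 29, 2220 is in that span).
Apr 26, 2220 → Apr 26, 2221: 365 days.
Apr 26, 2221 → Apr 26, 2222: 365 days.
Apr 26, 2222 → Apr 26, 2223: 365 days.
Apr 26, 2223 → May 26, 2223: 30 days (April has 30).
May 26, 2223 → Jun 26, 2223: 31 days (May has 31).
Jun 26, 2223 → Jul 26, 2223: 30 days (June has 30).
Jul 26, 2223 → Aug 26, 2223: 31 days (July has 31).
Aug 26, 2223 → Sep 26, 2223: 31 days (August has 31).
Sep 26, 2223 → Oct 26, 2223: 30 days (September has 30).
Oct 26, 2223 → Nov 9, 2223: 14 days.
Total: 4214 days.

4214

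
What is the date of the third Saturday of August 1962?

August 18, 1962

August 1, 1962 is a Wednesday.
The first Saturday is therefore August 4 (3 days later).
The third Saturday is 4 + 2×7 = August 18.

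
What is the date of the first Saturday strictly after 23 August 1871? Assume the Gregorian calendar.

August 26, 1871

Aug 23, 1871 is a Wednesday.
From Wednesday to the next Saturday is 3 days.
Aug 23, 1871 + 3 = Aug 26, 1871.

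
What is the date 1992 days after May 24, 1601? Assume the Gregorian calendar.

November 6, 1606

+365 (one year) → May 24, 1602 (1627 left).
+365 (one year) → May 24, 1603 (1262 left).
+366 (one year; includes Feb 29, 1604) → May 24, 1604 (896 left).
+365 (one year) → May 24, 1605 (531 left).
+365 (one year) → May 24, 1606 (166 left).
May has 31 days: +8 → Jun 1, 1606 (158 left).
Jun has 30 days: +30 → Jul 1, 1606 (128 left).
Jul has 31 days: +31 → Aug 1, 1606 (97 left).
Aug has 31 days: +31 → Sep 1, 1606 (66 left).
Sep has 30 days: +30 → Oct 1, 1606 (36 left).
Oct has 31 days: +31 → Nov 1, 1606 (5 left).
+5 → Nov 6, 1606.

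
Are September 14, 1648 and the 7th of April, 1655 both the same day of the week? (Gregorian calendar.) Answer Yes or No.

From Sep 14, 1648 to Apr 7, 1655 is 2396 days.
2396 mod 7 = 2, so they are different weekdays.
(Sep 14, 1648 is a Monday; Apr 7, 1655 is a Wednesday.)

No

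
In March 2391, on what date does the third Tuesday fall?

March 1, 2391 is a Friday.
The first Tuesday is therefore March 5 (4 days later).
The third Tuesday is 5 + 2×7 = March 19.

March 19, 2391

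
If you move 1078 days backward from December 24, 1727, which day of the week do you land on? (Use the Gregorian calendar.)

First find the weekday of Dec 24, 1727. Doomsday rule: the anchor day for the 1700s is Sunday. For year 27: 27÷12 = 2 r 3, and 3÷4 = 0, so 2+3+0 = 5.
Sunday + 5 ≡ Friday — that's 1727's doomsday.
In December the doomsday date is Dec 12.
Dec 24 is 12 days after Dec 12; 12 mod 7 = 5, so Friday + 5 = Wednesday.
1078 mod 7 = 0, so 1078 days before a Wednesday is Wednesday − 0 = Wednesday.

Wednesday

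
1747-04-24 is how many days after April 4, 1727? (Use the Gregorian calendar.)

7325

Apr 4, 1727 → Apr 4, 1728: 366 days (Feb 29, 1728 is in that span).
Apr 4, 1728 → Apr 4, 1729: 365 days.
Apr 4, 1729 → Apr 4, 1730: 365 days.
Apr 4, 1730 → Apr 4, 1731: 365 days.
Apr 4, 1731 → Apr 4, 1732: 366 days (Feb 29, 1732 is in that span).
Apr 4, 1732 → Apr 4, 1733: 365 days.
Apr 4, 1733 → Apr 4, 1734: 365 days.
Apr 4, 1734 → Apr 4, 1735: 365 days.
Apr 4, 1735 → Apr 4, 1736: 366 days (Feb 29, 1736 is in that span).
Apr 4, 1736 → Apr 4, 1737: 365 days.
Apr 4, 1737 → Apr 4, 1738: 365 days.
Apr 4, 1738 → Apr 4, 1739: 365 days.
Apr 4, 1739 → Apr 4, 1740: 366 days (Feb 29, 1740 is in that span).
Apr 4, 1740 → Apr 4, 1741: 365 days.
Apr 4, 1741 → Apr 4, 1742: 365 days.
Apr 4, 1742 → Apr 4, 1743: 365 days.
Apr 4, 1743 → Apr 4, 1744: 366 days (Feb 29, 1744 is in that span).
Apr 4, 1744 → Apr 4, 1745: 365 days.
Apr 4, 1745 → Apr 4, 1746: 365 days.
Apr 4, 1746 → May 4, 1746: 30 days (April has 30).
May 4, 1746 → Jun 4, 1746: 31 days (May has 31).
Jun 4, 1746 → Jul 4, 1746: 30 days (June has 30).
Jul 4, 1746 → Aug 4, 1746: 31 days (July has 31).
Aug 4, 1746 → Sep 4, 1746: 31 days (August has 31).
Sep 4, 1746 → Oct 4, 1746: 30 days (September has 30).
Oct 4, 1746 → Nov 4, 1746: 31 days (October has 31).
Nov 4, 1746 → Dec 4, 1746: 30 days (November has 30).
Dec 4, 1746 → Jan 4, 1747: 31 days (December has 31).
Jan 4, 1747 → Feb 4, 1747: 31 days (January has 31).
Feb 4, 1747 → Mar 4, 1747: 28 days (February has 28).
Mar 4, 1747 → Apr 4, 1747: 31 days (March has 31).
Apr 4, 1747 → Apr 24, 1747: 20 days.
Total: 7325 days.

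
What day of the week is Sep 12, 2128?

Sunday

Doomsday rule: the anchor day for the 2100s is Sunday. For year 28: 28÷12 = 2 r 4, and 4÷4 = 1, so 2+4+1 = 7.
Sunday + 7 ≡ Sunday — that's 2128's doomsday.
In September the doomsday date is Sep 5.
Sep 12 is 7 days after Sep 5; 7 mod 7 = 0, so Sunday + 0 = Sunday.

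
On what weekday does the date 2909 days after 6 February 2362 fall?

First find the weekday of Feb 6, 2362. Doomsday rule: the anchor day for the 2300s is Wednesday. For year 62: 62÷12 = 5 r 2, and 2÷4 = 0, so 5+2+0 = 7.
Wednesday + 7 ≡ Wednesday — that's 2362's doomsday.
In February the doomsday date is Feb 28 (2362 is not a leap year).
Feb 6 is 22 days before Feb 28; 22 mod 7 = 1, so Wednesday − 1 = Tuesday.
2909 mod 7 = 4, so 2909 days after a Tuesday is Tuesday + 4 = Saturday.

Saturday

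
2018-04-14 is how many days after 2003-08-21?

Aug 21, 2003 → Aug 21, 2004: 366 days (Feb 29, 2004 is in that span).
Aug 21, 2004 → Aug 21, 2005: 365 days.
Aug 21, 2005 → Aug 21, 2006: 365 days.
Aug 21, 2006 → Aug 21, 2007: 365 days.
Aug 21, 2007 → Aug 21, 2008: 366 days (Feb 29, 2008 is in that span).
Aug 21, 2008 → Aug 21, 2009: 365 days.
Aug 21, 2009 → Aug 21, 2010: 365 days.
Aug 21, 2010 → Aug 21, 2011: 365 days.
Aug 21, 2011 → Aug 21, 2012: 366 days (Feb 29, 2012 is in that span).
Aug 21, 2012 → Aug 21, 2013: 365 days.
Aug 21, 2013 → Aug 21, 2014: 365 days.
Aug 21, 2014 → Aug 21, 2015: 365 days.
Aug 21, 2015 → Aug 21, 2016: 366 days (Feb 29, 2016 is in that span).
Aug 21, 2016 → Aug 21, 2017: 365 days.
Aug 21, 2017 → Sep 21, 2017: 31 days (August has 31).
Sep 21, 2017 → Oct 21, 2017: 30 days (September has 30).
Oct 21, 2017 → Nov 21, 2017: 31 days (October has 31).
Nov 21, 2017 → Dec 21, 2017: 30 days (November has 30).
Dec 21, 2017 → Jan 21, 2018: 31 days (December has 31).
Jan 21, 2018 → Feb 21, 2018: 31 days (January has 31).
Feb 21, 2018 → Mar 21, 2018: 28 days (February has 28).
Mar 21, 2018 → Apr 14, 2018: 24 days.
Total: 5350 days.

5350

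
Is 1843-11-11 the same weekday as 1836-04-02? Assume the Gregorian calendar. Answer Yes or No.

Yes

From Apr 2, 1836 to Nov 11, 1843 is 2779 days.
2779 mod 7 = 0, so they are the same weekday.
(Apr 2, 1836 is a Saturday; Nov 11, 1843 is a Saturday.)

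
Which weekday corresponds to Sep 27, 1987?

Sunday

January 1, 1987 is a Thursday.
Jan 1, 1987 → Feb 1, 1987: 31 days (January has 31).
Feb 1, 1987 → Mar 1, 1987: 28 days (February has 28).
Mar 1, 1987 → Apr 1, 1987: 31 days (March has 31).
Apr 1, 1987 → May 1, 1987: 30 days (April has 30).
May 1, 1987 → Jun 1, 1987: 31 days (May has 31).
Jun 1, 1987 → Jul 1, 1987: 30 days (June has 30).
Jul 1, 1987 → Aug 1, 1987: 31 days (July has 31).
Aug 1, 1987 → Sep 1, 1987: 31 days (August has 31).
Sep 1, 1987 → Sep 27, 1987: 26 days.
Total: 269 days.
269 mod 7 = 3, so Thursday + 3 = Sunday.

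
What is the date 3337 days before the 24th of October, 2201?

September 3, 2192

−365 (one year) → Oct 24, 2200 (2972 left).
−365 (one year) → Oct 24, 2199 (2607 left).
−365 (one year) → Oct 24, 2198 (2242 left).
−365 (one year) → Oct 24, 2197 (1877 left).
−365 (one year) → Oct 24, 2196 (1512 left).
−366 (one year; includes Feb 29, 2196) → Oct 24, 2195 (1146 left).
−365 (one year) → Oct 24, 2194 (781 left).
−365 (one year) → Oct 24, 2193 (416 left).
−365 (one year) → Oct 24, 2192 (51 left).
−24 → Sep 30, 2192 (end of Sep, 30 days; 27 left).
−27 → Sep 3, 2192.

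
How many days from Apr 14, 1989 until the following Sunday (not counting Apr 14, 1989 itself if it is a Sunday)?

Apr 14, 1989 is a Friday.
From Friday to the next Sunday is 2 days.

2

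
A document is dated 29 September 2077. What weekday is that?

Wednesday

Doomsday rule: the anchor day for the 2000s is Tuesday. For year 77: 77÷12 = 6 r 5, and 5÷4 = 1, so 6+5+1 = 12.
Tuesday + 12 ≡ Sunday — that's 2077's doomsday.
In September the doomsday date is Sep 5.
Sep 29 is 24 days after Sep 5; 24 mod 7 = 3, so Sunday + 3 = Wednesday.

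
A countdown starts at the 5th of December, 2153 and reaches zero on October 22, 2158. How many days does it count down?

Dec 5, 2153 → Dec 5, 2154: 365 days.
Dec 5, 2154 → Dec 5, 2155: 365 days.
Dec 5, 2155 → Dec 5, 2156: 366 days (Feb 29, 2156 is in that span).
Dec 5, 2156 → Dec 5, 2157: 365 days.
Dec 5, 2157 → Jan 5, 2158: 31 days (December has 31).
Jan 5, 2158 → Feb 5, 2158: 31 days (January has 31).
Feb 5, 2158 → Mar 5, 2158: 28 days (February has 28).
Mar 5, 2158 → Apr 5, 2158: 31 days (March has 31).
Apr 5, 2158 → May 5, 2158: 30 days (April has 30).
May 5, 2158 → Jun 5, 2158: 31 days (May has 31).
Jun 5, 2158 → Jul 5, 2158: 30 days (June has 30).
Jul 5, 2158 → Aug 5, 2158: 31 days (July has 31).
Aug 5, 2158 → Sep 5, 2158: 31 days (August has 31).
Sep 5, 2158 → Oct 5, 2158: 30 days (September has 30).
Oct 5, 2158 → Oct 22, 2158: 17 days.
Total: 1782 days.

1782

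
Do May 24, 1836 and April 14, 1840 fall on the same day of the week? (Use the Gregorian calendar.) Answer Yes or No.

Yes

From May 24, 1836 to Apr 14, 1840 is 1421 days.
1421 mod 7 = 0, so they are the same weekday.
(May 24, 1836 is a Tuesday; Apr 14, 1840 is a Tuesday.)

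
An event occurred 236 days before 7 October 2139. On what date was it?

−7 → Sep 30, 2139 (end of Sep, 30 days; 229 left).
−30 → Aug 31, 2139 (end of Aug, 31 days; 199 left).
−31 → Jul 31, 2139 (end of Jul, 31 days; 168 left).
−31 → Jun 30, 2139 (end of Jun, 30 days; 137 left).
−30 → May 31, 2139 (end of May, 31 days; 107 left).
−31 → Apr 30, 2139 (end of Apr, 30 days; 76 left).
−30 → Mar 31, 2139 (end of Mar, 31 days; 46 left).
−31 → Feb 28, 2139 (end of Feb, 28 days; 15 left).
−15 → Feb 13, 2139.

February 13, 2139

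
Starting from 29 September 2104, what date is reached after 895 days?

+365 (one year) → Sep 29, 2105 (530 left).
+365 (one year) → Sep 29, 2106 (165 left).
Sep has 30 days: +2 → Oct 1, 2106 (163 left).
Oct has 31 days: +31 → Nov 1, 2106 (132 left).
Nov has 30 days: +30 → Dec 1, 2106 (102 left).
Dec has 31 days: +31 → Jan 1, 2107 (71 left).
Jan has 31 days: +31 → Feb 1, 2107 (40 left).
Feb has 28 days: +28 → Mar 1, 2107 (12 left).
+12 → Mar 13, 2107.

March 13, 2107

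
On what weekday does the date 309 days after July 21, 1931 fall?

Wednesday

Jul 21, 1931 is a Tuesday.
309 mod 7 = 1, so 309 days after a Tuesday is Tuesday + 1 = Wednesday.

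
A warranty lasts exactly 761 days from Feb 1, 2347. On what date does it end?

March 3, 2349

+365 (one year) → Feb 1, 2348 (396 left).
Feb has 29 days: +29 → Mar 1, 2348 (367 left).
Mar has 31 days: +31 → Apr 1, 2348 (336 left).
Apr has 30 days: +30 → May 1, 2348 (306 left).
May has 31 days: +31 → Jun 1, 2348 (275 left).
Jun has 30 days: +30 → Jul 1, 2348 (245 left).
Jul has 31 days: +31 → Aug 1, 2348 (214 left).
Aug has 31 days: +31 → Sep 1, 2348 (183 left).
Sep has 30 days: +30 → Oct 1, 2348 (153 left).
Oct has 31 days: +31 → Nov 1, 2348 (122 left).
Nov has 30 days: +30 → Dec 1, 2348 (92 left).
Dec has 31 days: +31 → Jan 1, 2349 (61 left).
Jan has 31 days: +31 → Feb 1, 2349 (30 left).
Feb has 28 days: +28 → Mar 1, 2349 (2 left).
+2 → Mar 3, 2349.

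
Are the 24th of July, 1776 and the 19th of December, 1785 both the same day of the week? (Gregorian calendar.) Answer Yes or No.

From Jul 24, 1776 to Dec 19, 1785 is 3435 days.
3435 mod 7 = 5, so they are different weekdays.
(Jul 24, 1776 is a Wednesday; Dec 19, 1785 is a Monday.)

No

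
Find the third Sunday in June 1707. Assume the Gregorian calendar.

June 1, 1707 is a Wednesday.
The first Sunday is therefore June 5 (4 days later).
The third Sunday is 5 + 2×7 = June 19.

June 19, 1707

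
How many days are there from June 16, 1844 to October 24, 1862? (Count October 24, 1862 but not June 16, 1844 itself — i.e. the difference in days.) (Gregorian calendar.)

6704

Jun 16, 1844 → Jun 16, 1845: 365 days.
Jun 16, 1845 → Jun 16, 1846: 365 days.
Jun 16, 1846 → Jun 16, 1847: 365 days.
Jun 16, 1847 → Jun 16, 1848: 366 days (Feb 29, 1848 is in that span).
Jun 16, 1848 → Jun 16, 1849: 365 days.
Jun 16, 1849 → Jun 16, 1850: 365 days.
Jun 16, 1850 → Jun 16, 1851: 365 days.
Jun 16, 1851 → Jun 16, 1852: 366 days (Feb 29, 1852 is in that span).
Jun 16, 1852 → Jun 16, 1853: 365 days.
Jun 16, 1853 → Jun 16, 1854: 365 days.
Jun 16, 1854 → Jun 16, 1855: 365 days.
Jun 16, 1855 → Jun 16, 1856: 366 days (Feb 29, 1856 is in that span).
Jun 16, 1856 → Jun 16, 1857: 365 days.
Jun 16, 1857 → Jun 16, 1858: 365 days.
Jun 16, 1858 → Jun 16, 1859: 365 days.
Jun 16, 1859 → Jun 16, 1860: 366 days (Feb 29, 1860 is in that span).
Jun 16, 1860 → Jun 16, 1861: 365 days.
Jun 16, 1861 → Jun 16, 1862: 365 days.
Jun 16, 1862 → Jul 16, 1862: 30 days (June has 30).
Jul 16, 1862 → Aug 16, 1862: 31 days (July has 31).
Aug 16, 1862 → Sep 16, 1862: 31 days (August has 31).
Sep 16, 1862 → Oct 16, 1862: 30 days (September has 30).
Oct 16, 1862 → Oct 24, 1862: 8 days.
Total: 6704 days.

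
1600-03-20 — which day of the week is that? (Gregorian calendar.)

Doomsday rule: the anchor day for the 1600s is Tuesday. For year 00: 0÷12 = 0 r 0, and 0÷4 = 0, so 0+0+0 = 0.
Tuesday + 0 ≡ Tuesday — that's 1600's doomsday.
In March the doomsday date is Mar 14.
Mar 20 is 6 days after Mar 14; 6 mod 7 = 6, so Tuesday + 6 = Monday.

Monday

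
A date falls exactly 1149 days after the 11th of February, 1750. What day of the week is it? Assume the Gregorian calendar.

Thursday

First find the weekday of Feb 11, 1750. Doomsday rule: the anchor day for the 1700s is Sunday. For year 50: 50÷12 = 4 r 2, and 2÷4 = 0, so 4+2+0 = 6.
Sunday + 6 ≡ Saturday — that's 1750's doomsday.
In February the doomsday date is Feb 28 (1750 is not a leap year).
Feb 11 is 17 days before Feb 28; 17 mod 7 = 3, so Saturday − 3 = Wednesday.
1149 mod 7 = 1, so 1149 days after a Wednesday is Wednesday + 1 = Thursday.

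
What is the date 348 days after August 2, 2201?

July 16, 2202

Aug has 31 days: +30 → Sep 1, 2201 (318 left).
Sep has 30 days: +30 → Oct 1, 2201 (288 left).
Oct has 31 days: +31 → Nov 1, 2201 (257 left).
Nov has 30 days: +30 → Dec 1, 2201 (227 left).
Dec has 31 days: +31 → Jan 1, 2202 (196 left).
Jan has 31 days: +31 → Feb 1, 2202 (165 left).
Feb has 28 days: +28 → Mar 1, 2202 (137 left).
Mar has 31 days: +31 → Apr 1, 2202 (106 left).
Apr has 30 days: +30 → May 1, 2202 (76 left).
May has 31 days: +31 → Jun 1, 2202 (45 left).
Jun has 30 days: +30 → Jul 1, 2202 (15 left).
+15 → Jul 16, 2202.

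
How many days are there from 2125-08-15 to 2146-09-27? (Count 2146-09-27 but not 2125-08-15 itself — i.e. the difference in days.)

Aug 15, 2125 → Aug 15, 2126: 365 days.
Aug 15, 2126 → Aug 15, 2127: 365 days.
Aug 15, 2127 → Aug 15, 2128: 366 days (Feb 29, 2128 is in that span).
Aug 15, 2128 → Aug 15, 2129: 365 days.
Aug 15, 2129 → Aug 15, 2130: 365 days.
Aug 15, 2130 → Aug 15, 2131: 365 days.
Aug 15, 2131 → Aug 15, 2132: 366 days (Feb 29, 2132 is in that span).
Aug 15, 2132 → Aug 15, 2133: 365 days.
Aug 15, 2133 → Aug 15, 2134: 365 days.
Aug 15, 2134 → Aug 15, 2135: 365 days.
Aug 15, 2135 → Aug 15, 2136: 366 days (Feb 29, 2136 is in that span).
Aug 15, 2136 → Aug 15, 2137: 365 days.
Aug 15, 2137 → Aug 15, 2138: 365 days.
Aug 15, 2138 → Aug 15, 2139: 365 days.
Aug 15, 2139 → Aug 15, 2140: 366 days (Feb 29, 2140 is in that span).
Aug 15, 2140 → Aug 15, 2141: 365 days.
Aug 15, 2141 → Aug 15, 2142: 365 days.
Aug 15, 2142 → Aug 15, 2143: 365 days.
Aug 15, 2143 → Aug 15, 2144: 366 days (Feb 29, 2144 is in that span).
Aug 15, 2144 → Aug 15, 2145: 365 days.
Aug 15, 2145 → Aug 15, 2146: 365 days.
Aug 15, 2146 → Sep 15, 2146: 31 days (August has 31).
Sep 15, 2146 → Sep 27, 2146: 12 days.
Total: 7713 days.

7713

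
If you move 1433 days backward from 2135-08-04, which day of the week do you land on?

Saturday

First find the weekday of Aug 4, 2135. Doomsday rule: the anchor day for the 2100s is Sunday. For year 35: 35÷12 = 2 r 11, and 11÷4 = 2, so 2+11+2 = 15.
Sunday + 15 ≡ Monday — that's 2135's doomsday.
In August the doomsday date is Aug 8.
Aug 4 is 4 days before Aug 8; 4 mod 7 = 4, so Monday − 4 = Thursday.
1433 mod 7 = 5, so 1433 days before a Thursday is Thursday − 5 = Saturday.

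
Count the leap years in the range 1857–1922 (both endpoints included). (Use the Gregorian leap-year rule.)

Multiples of 4 in [1857,1922]: 16.
Of those, multiples of 100: 1 (not leap unless ÷400).
Multiples of 400: 0.
Leap years = 16 − 1 + 0 = 15.

15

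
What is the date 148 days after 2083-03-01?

July 27, 2083

Mar has 31 days: +31 → Apr 1, 2083 (117 left).
Apr has 30 days: +30 → May 1, 2083 (87 left).
May has 31 days: +31 → Jun 1, 2083 (56 left).
Jun has 30 days: +30 → Jul 1, 2083 (26 left).
+26 → Jul 27, 2083.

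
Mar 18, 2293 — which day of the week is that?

Saturday

Doomsday rule: the anchor day for the 2200s is Friday. For year 93: 93÷12 = 7 r 9, and 9÷4 = 2, so 7+9+2 = 18.
Friday + 18 ≡ Tuesday — that's 2293's doomsday.
In March the doomsday date is Mar 14.
Mar 18 is 4 days after Mar 14; 4 mod 7 = 4, so Tuesday + 4 = Saturday.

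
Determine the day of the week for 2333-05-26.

Doomsday rule: the anchor day for the 2300s is Wednesday. For year 33: 33÷12 = 2 r 9, and 9÷4 = 2, so 2+9+2 = 13.
Wednesday + 13 ≡ Tuesday — that's 2333's doomsday.
In May the doomsday date is May 9.
May 26 is 17 days after May 9; 17 mod 7 = 3, so Tuesday + 3 = Friday.

Friday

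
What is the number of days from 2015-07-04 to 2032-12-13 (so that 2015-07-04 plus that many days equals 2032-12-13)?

Jul 4, 2015 → Jul 4, 2016: 366 days (Feb 29, 2016 is in that span).
Jul 4, 2016 → Jul 4, 2017: 365 days.
Jul 4, 2017 → Jul 4, 2018: 365 days.
Jul 4, 2018 → Jul 4, 2019: 365 days.
Jul 4, 2019 → Jul 4, 2020: 366 days (Feb 29, 2020 is in that span).
Jul 4, 2020 → Jul 4, 2021: 365 days.
Jul 4, 2021 → Jul 4, 2022: 365 days.
Jul 4, 2022 → Jul 4, 2023: 365 days.
Jul 4, 2023 → Jul 4, 2024: 366 days (Feb 29, 2024 is in that span).
Jul 4, 2024 → Jul 4, 2025: 365 days.
Jul 4, 2025 → Jul 4, 2026: 365 days.
Jul 4, 2026 → Jul 4, 2027: 365 days.
Jul 4, 2027 → Jul 4, 2028: 366 days (Feb 29, 2028 is in that span).
Jul 4, 2028 → Jul 4, 2029: 365 days.
Jul 4, 2029 → Jul 4, 2030: 365 days.
Jul 4, 2030 → Jul 4, 2031: 365 days.
Jul 4, 2031 → Jul 4, 2032: 366 days (Feb 29, 2032 is in that span).
Jul 4, 2032 → Aug 4, 2032: 31 days (July has 31).
Aug 4, 2032 → Sep 4, 2032: 31 days (August has 31).
Sep 4, 2032 → Oct 4, 2032: 30 days (September has 30).
Oct 4, 2032 → Nov 4, 2032: 31 days (October has 31).
Nov 4, 2032 → Dec 4, 2032: 30 days (November has 30).
Dec 4, 2032 → Dec 13, 2032: 9 days.
Total: 6372 days.

6372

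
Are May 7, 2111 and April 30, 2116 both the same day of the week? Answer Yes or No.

From May 7, 2111 to Apr 30, 2116 is 1820 days.
1820 mod 7 = 0, so they are the same weekday.
(May 7, 2111 is a Thursday; Apr 30, 2116 is a Thursday.)

Yes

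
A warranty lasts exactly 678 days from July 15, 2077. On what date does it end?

+365 (one year) → Jul 15, 2078 (313 left).
Jul has 31 days: +17 → Aug 1, 2078 (296 left).
Aug has 31 days: +31 → Sep 1, 2078 (265 left).
Sep has 30 days: +30 → Oct 1, 2078 (235 left).
Oct has 31 days: +31 → Nov 1, 2078 (204 left).
Nov has 30 days: +30 → Dec 1, 2078 (174 left).
Dec has 31 days: +31 → Jan 1, 2079 (143 left).
Jan has 31 days: +31 → Feb 1, 2079 (112 left).
Feb has 28 days: +28 → Mar 1, 2079 (84 left).
Mar has 31 days: +31 → Apr 1, 2079 (53 left).
Apr has 30 days: +30 → May 1, 2079 (23 left).
+23 → May 24, 2079.

May 24, 2079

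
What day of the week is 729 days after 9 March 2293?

Friday

First find the weekday of Mar 9, 2293. Doomsday rule: the anchor day for the 2200s is Friday. For year 93: 93÷12 = 7 r 9, and 9÷4 = 2, so 7+9+2 = 18.
Friday + 18 ≡ Tuesday — that's 2293's doomsday.
In March the doomsday date is Mar 14.
Mar 9 is 5 days before Mar 14; 5 mod 7 = 5, so Tuesday − 5 = Thursday.
729 mod 7 = 1, so 729 days after a Thursday is Thursday + 1 = Friday.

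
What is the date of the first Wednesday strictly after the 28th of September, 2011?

Sep 28, 2011 is a Wednesday.
From Wednesday to the next Wednesday is 7 days.
Sep 28, 2011 + 7 = Oct 5, 2011.

October 5, 2011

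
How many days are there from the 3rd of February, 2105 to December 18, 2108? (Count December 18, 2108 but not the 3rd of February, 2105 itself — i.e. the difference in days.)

1414

Feb 3, 2105 → Feb 3, 2106: 365 days.
Feb 3, 2106 → Feb 3, 2107: 365 days.
Feb 3, 2107 → Feb 3, 2108: 365 days.
Feb 3, 2108 → Mar 3, 2108: 29 days (February has 29).
Mar 3, 2108 → Apr 3, 2108: 31 days (March has 31).
Apr 3, 2108 → May 3, 2108: 30 days (April has 30).
May 3, 2108 → Jun 3, 2108: 31 days (May has 31).
Jun 3, 2108 → Jul 3, 2108: 30 days (June has 30).
Jul 3, 2108 → Aug 3, 2108: 31 days (July has 31).
Aug 3, 2108 → Sep 3, 2108: 31 days (August has 31).
Sep 3, 2108 → Oct 3, 2108: 30 days (September has 30).
Oct 3, 2108 → Nov 3, 2108: 31 days (October has 31).
Nov 3, 2108 → Dec 3, 2108: 30 days (November has 30).
Dec 3, 2108 → Dec 18, 2108: 15 days.
Total: 1414 days.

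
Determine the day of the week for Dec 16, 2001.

Sunday

Doomsday rule: the anchor day for the 2000s is Tuesday. For year 01: 1÷12 = 0 r 1, and 1÷4 = 0, so 0+1+0 = 1.
Tuesday + 1 ≡ Wednesday — that's 2001's doomsday.
In December the doomsday date is Dec 12.
Dec 16 is 4 days after Dec 12; 4 mod 7 = 4, so Wednesday + 4 = Sunday.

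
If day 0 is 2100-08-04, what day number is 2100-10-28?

Aug 4, 2100 → Sep 4, 2100: 31 days (August has 31).
Sep 4, 2100 → Oct 4, 2100: 30 days (September has 30).
Oct 4, 2100 → Oct 28, 2100: 24 days.
Total: 85 days.

85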